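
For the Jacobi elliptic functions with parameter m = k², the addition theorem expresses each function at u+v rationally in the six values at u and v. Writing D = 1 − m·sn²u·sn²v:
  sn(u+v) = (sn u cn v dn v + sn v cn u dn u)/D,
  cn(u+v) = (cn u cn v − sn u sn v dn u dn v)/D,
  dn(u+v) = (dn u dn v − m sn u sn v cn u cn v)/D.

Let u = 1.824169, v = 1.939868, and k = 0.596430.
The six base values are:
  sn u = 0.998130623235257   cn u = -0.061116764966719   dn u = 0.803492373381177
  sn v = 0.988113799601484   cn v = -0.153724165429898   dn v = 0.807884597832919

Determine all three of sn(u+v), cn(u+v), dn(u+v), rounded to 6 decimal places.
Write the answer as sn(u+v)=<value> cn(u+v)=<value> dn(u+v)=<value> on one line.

m = k² = 0.3557287449
D = 1 − m·sn²u·sn²v = 0.6539748628083267
sn(u+v) = (sn u·cn v·dn v + sn v·cn u·dn u)/D = -0.1724823856975032/0.6539748628083267 = -0.2637446720151016
cn(u+v) = (cn u·cn v − sn u·sn v·dn u·dn v)/D = -0.6308192671512717/0.6539748628083267 = -0.9645925295085208
dn(u+v) = (dn u·dn v − m·sn u·sn v·cn u·cn v)/D = 0.6458328958404044/0.6539748628083267 = 0.9875500306954327

sn(u+v)=-0.263745 cn(u+v)=-0.964593 dn(u+v)=0.987550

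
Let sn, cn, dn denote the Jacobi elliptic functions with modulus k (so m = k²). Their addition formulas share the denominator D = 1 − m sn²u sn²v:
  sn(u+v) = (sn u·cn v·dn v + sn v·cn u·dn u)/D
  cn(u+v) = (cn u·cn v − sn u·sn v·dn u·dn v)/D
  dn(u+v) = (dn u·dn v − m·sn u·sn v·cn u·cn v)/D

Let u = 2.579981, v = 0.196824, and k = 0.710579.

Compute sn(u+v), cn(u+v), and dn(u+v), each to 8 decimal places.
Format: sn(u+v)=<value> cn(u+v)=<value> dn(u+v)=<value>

sn(u+v)=0.77182343 cn(u+v)=-0.63583692 dn(u+v)=0.83618891

sn u = 0.8632275749834052, cn u = -0.5048149698535787, dn u = 0.7897790870548206
sn v = 0.1949317761228514, cn v = 0.9808168038209738, dn v = 0.9903604160298127
m = k² = 0.504922515241
D = 1 − m·sn²u·sn²v = 0.9857031412395732
sn(u+v) = (sn u·cn v·dn v + sn v·cn u·dn u)/D = 0.7607887833743649/0.9857031412395732 = 0.7718234339982251
cn(u+v) = (cn u·cn v − sn u·sn v·dn u·dn v)/D = -0.6267464477293155/0.9857031412395732 = -0.6358369183455672
dn(u+v) = (dn u·dn v − m·sn u·sn v·cn u·cn v)/D = 0.8242340362277656/0.9857031412395732 = 0.8361889109851555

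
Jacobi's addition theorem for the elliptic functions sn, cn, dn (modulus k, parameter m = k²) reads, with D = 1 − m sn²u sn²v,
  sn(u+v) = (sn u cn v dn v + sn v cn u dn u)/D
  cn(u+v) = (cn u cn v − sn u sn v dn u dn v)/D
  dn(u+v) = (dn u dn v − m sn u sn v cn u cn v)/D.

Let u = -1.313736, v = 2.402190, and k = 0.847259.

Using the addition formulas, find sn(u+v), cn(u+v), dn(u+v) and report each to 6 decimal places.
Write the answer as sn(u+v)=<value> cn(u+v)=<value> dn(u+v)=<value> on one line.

sn(u+v)=0.823669 cn(u+v)=0.567070 dn(u+v)=0.716233

sn u = -0.9005816817969217, cn u = 0.4346868233703755, dn u = 0.6463678691793277
sn v = 0.9870881065598818, cn v = -0.1601782441158205, dn v = 0.5482427002963075
m = k² = 0.717847813081
D = 1 − m·sn²u·sn²v = 0.4327291884746919
sn(u+v) = (sn u·cn v·dn v + sn v·cn u·dn u)/D = 0.3564257511902713/0.4327291884746919 = 0.8236693079258664
cn(u+v) = (cn u·cn v − sn u·sn v·dn u·dn v)/D = 0.2453879264479332/0.4327291884746919 = 0.567070428766061
dn(u+v) = (dn u·dn v − m·sn u·sn v·cn u·cn v)/D = 0.3099349210914833/0.4327291884746919 = 0.7162329913171776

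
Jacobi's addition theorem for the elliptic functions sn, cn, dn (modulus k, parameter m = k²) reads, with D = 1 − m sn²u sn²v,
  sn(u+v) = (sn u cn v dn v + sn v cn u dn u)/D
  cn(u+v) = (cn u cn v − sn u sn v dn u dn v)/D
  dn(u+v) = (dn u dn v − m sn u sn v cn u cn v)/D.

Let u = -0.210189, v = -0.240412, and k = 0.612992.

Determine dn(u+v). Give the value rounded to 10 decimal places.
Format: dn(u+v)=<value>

sn u = -0.2080814114994632, cn u = 0.9781115100991252, dn u = 0.991831853651848
sn v = -0.237268100893348, cn v = 0.9714442075067739, dn v = 0.9893665668094503
m = k² = 0.375759192064
D = 1 − m·sn²u·sn²v = 0.9990840855893863
dn(u+v) = (dn u·dn v − m·sn u·sn v·cn u·cn v)/D = 0.9636578667382293/0.9990840855893863 = 0.9645413040182117

dn(u+v)=0.9645413040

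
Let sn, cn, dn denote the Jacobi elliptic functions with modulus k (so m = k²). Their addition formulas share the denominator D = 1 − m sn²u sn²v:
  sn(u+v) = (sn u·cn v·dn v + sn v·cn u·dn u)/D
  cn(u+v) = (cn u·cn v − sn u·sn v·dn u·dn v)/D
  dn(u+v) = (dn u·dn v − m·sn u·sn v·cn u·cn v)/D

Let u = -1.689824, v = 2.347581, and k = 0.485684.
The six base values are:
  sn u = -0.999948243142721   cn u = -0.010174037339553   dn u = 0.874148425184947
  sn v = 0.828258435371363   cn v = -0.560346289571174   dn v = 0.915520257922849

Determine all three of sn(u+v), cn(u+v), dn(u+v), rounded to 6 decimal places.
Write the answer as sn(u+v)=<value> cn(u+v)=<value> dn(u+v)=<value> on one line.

sn(u+v)=0.603220 cn(u+v)=0.797575 dn(u+v)=0.956120

m = k² = 0.235888947856
D = 1 − m·sn²u·sn²v = 0.8381940930979946
sn(u+v) = (sn u·cn v·dn v + sn v·cn u·dn u)/D = 0.5056156131285506/0.8381940930979946 = 0.6032202055490247
cn(u+v) = (cn u·cn v − sn u·sn v·dn u·dn v)/D = 0.6685223926429162/0.8381940930979946 = 0.7975746884257251
dn(u+v) = (dn u·dn v − m·sn u·sn v·cn u·cn v)/D = 0.8014143752665035/0.8381940930979946 = 0.9561202851053841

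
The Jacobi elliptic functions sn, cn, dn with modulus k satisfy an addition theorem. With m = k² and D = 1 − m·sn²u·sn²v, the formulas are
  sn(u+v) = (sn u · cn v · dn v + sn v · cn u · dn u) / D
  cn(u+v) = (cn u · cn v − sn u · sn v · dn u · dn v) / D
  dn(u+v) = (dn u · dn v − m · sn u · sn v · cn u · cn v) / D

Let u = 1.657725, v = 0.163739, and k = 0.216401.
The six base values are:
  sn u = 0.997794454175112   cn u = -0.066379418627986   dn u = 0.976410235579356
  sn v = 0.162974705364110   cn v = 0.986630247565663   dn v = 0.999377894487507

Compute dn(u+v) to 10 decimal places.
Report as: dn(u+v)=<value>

m = k² = 0.046829392801
D = 1 − m·sn²u·sn²v = 0.9987616565614886
dn(u+v) = (dn u·dn v − m·sn u·sn v·cn u·cn v)/D = 0.9763015379089524/0.9987616565614886 = 0.97751203352173

dn(u+v)=0.9775120335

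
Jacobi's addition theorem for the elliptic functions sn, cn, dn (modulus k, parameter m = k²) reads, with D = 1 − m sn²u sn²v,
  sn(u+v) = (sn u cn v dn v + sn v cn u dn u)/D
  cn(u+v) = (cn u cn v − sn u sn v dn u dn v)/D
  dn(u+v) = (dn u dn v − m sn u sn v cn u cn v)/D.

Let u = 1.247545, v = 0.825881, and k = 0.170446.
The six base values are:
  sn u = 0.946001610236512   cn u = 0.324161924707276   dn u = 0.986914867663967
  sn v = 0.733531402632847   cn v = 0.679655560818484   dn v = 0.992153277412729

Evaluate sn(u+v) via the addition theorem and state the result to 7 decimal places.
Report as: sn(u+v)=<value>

sn(u+v)=0.8849617

m = k² = 0.029051838916
D = 1 − m·sn²u·sn²v = 0.9860107381171604
sn(u+v) = (sn u·cn v·dn v + sn v·cn u·dn u)/D = 0.8725816933444787/0.9860107381171604 = 0.884961653673995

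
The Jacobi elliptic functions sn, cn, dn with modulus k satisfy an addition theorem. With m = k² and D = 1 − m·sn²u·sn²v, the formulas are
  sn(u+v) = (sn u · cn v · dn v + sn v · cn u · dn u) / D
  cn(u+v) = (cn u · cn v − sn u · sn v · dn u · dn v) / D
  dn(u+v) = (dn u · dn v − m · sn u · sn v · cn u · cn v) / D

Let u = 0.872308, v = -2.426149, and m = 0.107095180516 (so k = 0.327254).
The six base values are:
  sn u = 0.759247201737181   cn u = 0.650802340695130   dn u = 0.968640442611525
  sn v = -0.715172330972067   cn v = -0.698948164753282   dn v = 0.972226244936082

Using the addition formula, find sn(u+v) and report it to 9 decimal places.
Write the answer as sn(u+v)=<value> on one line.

m = k² = 0.107095180516
D = 1 − m·sn²u·sn²v = 0.9684239548147545
sn(u+v) = (sn u·cn v·dn v + sn v·cn u·dn u)/D = -0.966775581851326/0.9684239548147545 = -0.9982978808452297

sn(u+v)=-0.998297881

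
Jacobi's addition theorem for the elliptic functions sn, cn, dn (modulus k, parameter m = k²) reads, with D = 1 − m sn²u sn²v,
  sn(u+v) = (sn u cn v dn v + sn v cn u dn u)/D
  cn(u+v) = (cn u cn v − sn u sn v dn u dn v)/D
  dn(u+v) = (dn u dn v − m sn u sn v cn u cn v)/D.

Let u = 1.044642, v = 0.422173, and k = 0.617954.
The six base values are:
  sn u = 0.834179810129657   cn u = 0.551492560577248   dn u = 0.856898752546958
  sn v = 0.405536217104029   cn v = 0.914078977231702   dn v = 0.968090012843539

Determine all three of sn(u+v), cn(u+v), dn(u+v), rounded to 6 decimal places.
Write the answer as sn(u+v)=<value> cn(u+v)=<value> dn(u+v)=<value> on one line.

sn(u+v)=0.972311 cn(u+v)=0.233690 dn(u+v)=0.799367

m = k² = 0.381867146116
D = 1 − m·sn²u·sn²v = 0.9562990442206473
sn(u+v) = (sn u·cn v·dn v + sn v·cn u·dn u)/D = 0.929820246933479/0.9562990442206473 = 0.972311174577459
cn(u+v) = (cn u·cn v − sn u·sn v·dn u·dn v)/D = 0.2234774493542643/0.9562990442206473 = 0.2336899223154523
dn(u+v) = (dn u·dn v − m·sn u·sn v·cn u·cn v)/D = 0.7644335345164982/0.9562990442206473 = 0.7993666198207766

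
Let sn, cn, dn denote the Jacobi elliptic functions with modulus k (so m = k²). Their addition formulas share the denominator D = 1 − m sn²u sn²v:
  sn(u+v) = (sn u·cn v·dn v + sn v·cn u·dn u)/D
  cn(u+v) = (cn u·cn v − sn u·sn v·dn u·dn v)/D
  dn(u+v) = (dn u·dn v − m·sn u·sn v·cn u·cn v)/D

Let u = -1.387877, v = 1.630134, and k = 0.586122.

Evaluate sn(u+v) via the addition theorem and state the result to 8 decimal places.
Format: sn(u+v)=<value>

sn(u+v)=0.23911394

sn u = -0.9589503807659261, cn u = 0.2835739184566969, dn u = 0.827095159955553
sn v = 0.9960156270555008, cn v = 0.0891788689165631, dn v = 0.8119070897222265
m = k² = 0.343538998884
D = 1 − m·sn²u·sn²v = 0.6865988235940233
sn(u+v) = (sn u·cn v·dn v + sn v·cn u·dn u)/D = 0.1641753501385399/0.6865988235940233 = 0.2391139403344137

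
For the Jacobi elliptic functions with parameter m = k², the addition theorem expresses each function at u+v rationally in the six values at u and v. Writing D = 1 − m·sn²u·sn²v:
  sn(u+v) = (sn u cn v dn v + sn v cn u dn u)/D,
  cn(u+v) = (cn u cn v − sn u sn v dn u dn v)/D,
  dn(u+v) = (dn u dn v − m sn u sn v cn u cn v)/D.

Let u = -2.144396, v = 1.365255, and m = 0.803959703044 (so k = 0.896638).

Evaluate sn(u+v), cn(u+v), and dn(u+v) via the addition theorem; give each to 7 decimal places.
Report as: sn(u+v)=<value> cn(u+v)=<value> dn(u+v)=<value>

sn(u+v)=-0.6622142 cn(u+v)=0.7493146 dn(u+v)=0.8046375

sn u = -0.9985379703707152, cn u = 0.05405480300521613, dn u = 0.4454092548215704
sn v = 0.9038195295577659, cn v = 0.4279138441204943, dn v = 0.5858784563319712
m = k² = 0.803959703044
D = 1 − m·sn²u·sn²v = 0.3451725272703669
sn(u+v) = (sn u·cn v·dn v + sn v·cn u·dn u)/D = -0.2285781440503534/0.3451725272703669 = -0.6622141856362532
cn(u+v) = (cn u·cn v − sn u·sn v·dn u·dn v)/D = 0.2586428147942797/0.3451725272703669 = 0.7493146017142026
dn(u+v) = (dn u·dn v − m·sn u·sn v·cn u·cn v)/D = 0.277738749177215/0.3451725272703669 = 0.8046374703502045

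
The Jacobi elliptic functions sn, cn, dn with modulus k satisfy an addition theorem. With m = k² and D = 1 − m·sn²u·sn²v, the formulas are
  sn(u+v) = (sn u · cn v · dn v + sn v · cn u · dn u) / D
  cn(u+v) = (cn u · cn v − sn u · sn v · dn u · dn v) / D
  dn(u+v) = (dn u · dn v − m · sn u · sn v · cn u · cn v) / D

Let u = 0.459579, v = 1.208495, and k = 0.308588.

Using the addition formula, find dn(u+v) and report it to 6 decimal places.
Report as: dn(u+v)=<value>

dn(u+v)=0.951347

sn u = 0.4422478746521071, cn u = 0.8968928683882452, dn u = 0.990643875238449
sn v = 0.9274792518946245, cn v = 0.3738746277898349, dn v = 0.9581672228735337
m = k² = 0.095226553744
D = 1 − m·sn²u·sn²v = 0.983978691523231
dn(u+v) = (dn u·dn v − m·sn u·sn v·cn u·cn v)/D = 0.9361048043467065/0.983978691523231 = 0.9513466220468513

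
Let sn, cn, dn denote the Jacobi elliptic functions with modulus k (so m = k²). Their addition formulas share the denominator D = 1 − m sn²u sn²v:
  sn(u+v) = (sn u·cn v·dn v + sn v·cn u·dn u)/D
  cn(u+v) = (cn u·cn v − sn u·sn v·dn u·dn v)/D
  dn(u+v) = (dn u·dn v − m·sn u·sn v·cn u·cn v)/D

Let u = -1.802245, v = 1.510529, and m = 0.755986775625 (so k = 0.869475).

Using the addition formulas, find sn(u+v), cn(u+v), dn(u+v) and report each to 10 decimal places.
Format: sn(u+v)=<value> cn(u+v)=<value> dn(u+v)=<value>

sn u = -0.9832303166055702, cn u = 0.1823681565068591, dn u = 0.5188024111399774
sn v = 0.9420859658857135, cn v = 0.3353714848957531, dn v = 0.5736219188929109
m = k² = 0.755986775625
D = 1 − m·sn²u·sn²v = 0.3513569204371342
sn(u+v) = (sn u·cn v·dn v + sn v·cn u·dn u)/D = -0.1000167262806638/0.3513569204371342 = -0.2846584782113579
cn(u+v) = (cn u·cn v − sn u·sn v·dn u·dn v)/D = 0.3368209316583004/0.3513569204371342 = 0.958628995379544
dn(u+v) = (dn u·dn v − m·sn u·sn v·cn u·cn v)/D = 0.3404251585913091/0.3513569204371342 = 0.9688870171328217

sn(u+v)=-0.2846584782 cn(u+v)=0.9586289954 dn(u+v)=0.9688870171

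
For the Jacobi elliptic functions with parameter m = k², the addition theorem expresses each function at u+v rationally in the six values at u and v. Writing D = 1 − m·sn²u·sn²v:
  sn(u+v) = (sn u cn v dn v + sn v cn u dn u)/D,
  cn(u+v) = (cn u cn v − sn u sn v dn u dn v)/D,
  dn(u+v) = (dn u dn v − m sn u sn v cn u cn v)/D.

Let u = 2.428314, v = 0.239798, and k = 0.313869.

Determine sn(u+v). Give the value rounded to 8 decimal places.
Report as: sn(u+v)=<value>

sn u = 0.7089395875112787, cn u = -0.705269211903751, dn u = 0.9749294584070247
sn v = 0.2372890546788713, cn v = 0.9714390894593483, dn v = 0.9972226809667911
m = k² = 0.098513749161
D = 1 − m·sn²u·sn²v = 0.9972121415690811
sn(u+v) = (sn u·cn v·dn v + sn v·cn u·dn u)/D = 0.52362186836039/0.9972121415690811 = 0.5250857330482237

sn(u+v)=0.52508573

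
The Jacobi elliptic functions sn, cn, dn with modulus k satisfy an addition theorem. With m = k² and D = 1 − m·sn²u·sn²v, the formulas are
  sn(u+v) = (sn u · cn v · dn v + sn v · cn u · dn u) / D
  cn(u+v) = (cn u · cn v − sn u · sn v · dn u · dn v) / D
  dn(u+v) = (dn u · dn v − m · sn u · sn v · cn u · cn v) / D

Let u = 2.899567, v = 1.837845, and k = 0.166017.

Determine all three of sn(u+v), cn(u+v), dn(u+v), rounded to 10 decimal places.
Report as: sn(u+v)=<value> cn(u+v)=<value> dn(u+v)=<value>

sn(u+v)=-0.9999691885 cn(u+v)=-0.0078499741 dn(u+v)=0.9861237519

sn u = 0.2608777475123093, cn u = -0.965371845898203, dn u = 0.9990616756165768
sn v = 0.9682719057543607, cn v = -0.2498990126567497, dn v = 0.9869952214025822
m = k² = 0.027561644289
D = 1 − m·sn²u·sn²v = 0.9982413725101401
sn(u+v) = (sn u·cn v·dn v + sn v·cn u·dn u)/D = -0.9982106151746578/0.9982413725101401 = -0.999969188478529
cn(u+v) = (cn u·cn v − sn u·sn v·dn u·dn v)/D = -0.00783616893383139/0.9982413725101401 = -0.00784997411410314
dn(u+v) = (dn u·dn v − m·sn u·sn v·cn u·cn v)/D = 0.9843895275897938/0.9982413725101401 = 0.9861237519283388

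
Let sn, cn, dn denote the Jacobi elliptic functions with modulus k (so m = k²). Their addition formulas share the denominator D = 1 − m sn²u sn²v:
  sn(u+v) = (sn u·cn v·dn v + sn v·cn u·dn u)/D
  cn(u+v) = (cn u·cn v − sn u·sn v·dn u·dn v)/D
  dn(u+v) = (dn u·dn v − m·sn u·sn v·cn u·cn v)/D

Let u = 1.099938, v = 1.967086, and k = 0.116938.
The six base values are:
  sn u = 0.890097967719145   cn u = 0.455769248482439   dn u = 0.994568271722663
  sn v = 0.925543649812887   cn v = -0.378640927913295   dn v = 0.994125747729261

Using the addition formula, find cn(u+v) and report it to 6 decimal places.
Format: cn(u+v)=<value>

m = k² = 0.013674495844
D = 1 − m·sn²u·sn²v = 0.9907192995913529
cn(u+v) = (cn u·cn v − sn u·sn v·dn u·dn v)/D = -0.9871095549266966/0.9907192995913529 = -0.9963564405516828

cn(u+v)=-0.996356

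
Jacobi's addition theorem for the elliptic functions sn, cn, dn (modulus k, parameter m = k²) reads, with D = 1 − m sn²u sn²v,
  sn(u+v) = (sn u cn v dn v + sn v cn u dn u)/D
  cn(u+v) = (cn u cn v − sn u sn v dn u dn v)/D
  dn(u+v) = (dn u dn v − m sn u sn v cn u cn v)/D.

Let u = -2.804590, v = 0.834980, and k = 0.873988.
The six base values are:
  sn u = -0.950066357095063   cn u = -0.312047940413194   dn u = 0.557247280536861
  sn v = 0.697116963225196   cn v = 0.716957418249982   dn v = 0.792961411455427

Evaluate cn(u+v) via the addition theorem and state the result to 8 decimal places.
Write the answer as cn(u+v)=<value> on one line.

cn(u+v)=0.10366797

m = k² = 0.763855024144
D = 1 − m·sn²u·sn²v = 0.6649341860470863
cn(u+v) = (cn u·cn v − sn u·sn v·dn u·dn v)/D = 0.06893237586426121/0.6649341860470863 = 0.1036679679143161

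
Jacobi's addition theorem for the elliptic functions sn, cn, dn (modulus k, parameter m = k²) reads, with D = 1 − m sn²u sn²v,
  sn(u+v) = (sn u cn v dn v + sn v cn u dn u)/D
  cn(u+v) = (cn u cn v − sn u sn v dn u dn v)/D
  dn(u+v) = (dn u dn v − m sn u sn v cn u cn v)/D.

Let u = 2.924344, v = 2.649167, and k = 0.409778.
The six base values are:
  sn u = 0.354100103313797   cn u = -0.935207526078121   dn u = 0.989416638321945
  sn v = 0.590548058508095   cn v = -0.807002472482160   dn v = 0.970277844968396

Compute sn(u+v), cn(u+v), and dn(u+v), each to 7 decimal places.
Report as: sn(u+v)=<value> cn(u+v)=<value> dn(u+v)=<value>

sn(u+v)=-0.8297992 cn(u+v)=0.5580620 dn(u+v)=0.9404133

m = k² = 0.167918009284
D = 1 − m·sn²u·sn²v = 0.9926572308267405
sn(u+v) = (sn u·cn v·dn v + sn v·cn u·dn u)/D = -0.8237062230388698/0.9926572308267405 = -0.8297992473724703
cn(u+v) = (cn u·cn v − sn u·sn v·dn u·dn v)/D = 0.5539642913037377/0.9926572308267405 = 0.5580620118410514
dn(u+v) = (dn u·dn v − m·sn u·sn v·cn u·cn v)/D = 0.9335080940827829/0.9926572308267405 = 0.9404133321079071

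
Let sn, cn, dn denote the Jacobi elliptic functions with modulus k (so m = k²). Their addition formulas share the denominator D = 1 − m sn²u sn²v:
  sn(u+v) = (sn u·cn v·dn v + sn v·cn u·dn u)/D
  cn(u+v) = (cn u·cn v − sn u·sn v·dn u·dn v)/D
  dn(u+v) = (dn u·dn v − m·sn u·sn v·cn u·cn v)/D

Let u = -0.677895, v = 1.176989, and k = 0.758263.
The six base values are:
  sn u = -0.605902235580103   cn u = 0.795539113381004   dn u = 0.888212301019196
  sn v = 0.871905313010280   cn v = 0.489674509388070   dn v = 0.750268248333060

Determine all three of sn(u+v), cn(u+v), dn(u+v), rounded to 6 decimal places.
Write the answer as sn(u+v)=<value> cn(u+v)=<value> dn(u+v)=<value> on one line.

m = k² = 0.574962777169
D = 1 − m·sn²u·sn²v = 0.8395338298126102
sn(u+v) = (sn u·cn v·dn v + sn v·cn u·dn u)/D = 0.3934941958470568/0.8395338298126102 = 0.4687055862119188
cn(u+v) = (cn u·cn v − sn u·sn v·dn u·dn v)/D = 0.7416059393198702/0.8395338298126102 = 0.8833544438410561
dn(u+v) = (dn u·dn v − m·sn u·sn v·cn u·cn v)/D = 0.7847236122684498/0.8395338298126102 = 0.9347135093336329

sn(u+v)=0.468706 cn(u+v)=0.883354 dn(u+v)=0.934714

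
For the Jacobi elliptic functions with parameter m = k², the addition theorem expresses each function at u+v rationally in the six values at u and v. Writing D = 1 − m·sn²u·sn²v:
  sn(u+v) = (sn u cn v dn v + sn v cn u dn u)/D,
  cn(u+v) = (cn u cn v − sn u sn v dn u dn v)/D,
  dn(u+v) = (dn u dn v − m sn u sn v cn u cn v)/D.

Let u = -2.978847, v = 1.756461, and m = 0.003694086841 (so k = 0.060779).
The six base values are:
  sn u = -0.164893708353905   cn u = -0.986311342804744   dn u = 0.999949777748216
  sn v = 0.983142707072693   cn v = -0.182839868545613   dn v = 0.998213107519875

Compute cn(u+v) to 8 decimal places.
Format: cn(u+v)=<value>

m = k² = 0.003694086841
D = 1 − m·sn²u·sn²v = 0.9999029158360789
cn(u+v) = (cn u·cn v − sn u·sn v·dn u·dn v)/D = 0.3421532755185364/0.9999029158360789 = 0.3421864964084452

cn(u+v)=0.34218650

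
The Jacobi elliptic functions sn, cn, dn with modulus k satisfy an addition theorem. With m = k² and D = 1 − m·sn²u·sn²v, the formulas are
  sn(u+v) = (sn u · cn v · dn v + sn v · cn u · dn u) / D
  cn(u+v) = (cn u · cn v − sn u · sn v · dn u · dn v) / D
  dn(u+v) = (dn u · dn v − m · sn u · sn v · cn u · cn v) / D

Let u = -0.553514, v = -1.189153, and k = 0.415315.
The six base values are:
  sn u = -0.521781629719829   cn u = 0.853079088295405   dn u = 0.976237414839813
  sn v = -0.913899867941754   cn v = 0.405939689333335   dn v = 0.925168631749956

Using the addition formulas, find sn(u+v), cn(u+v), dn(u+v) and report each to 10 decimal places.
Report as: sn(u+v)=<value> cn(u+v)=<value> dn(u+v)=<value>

sn(u+v)=-0.9961350031 cn(u+v)=-0.0878353895 dn(u+v)=0.9104088060

m = k² = 0.172486549225
D = 1 − m·sn²u·sn²v = 0.9607779731459899
sn(u+v) = (sn u·cn v·dn v + sn v·cn u·dn u)/D = -0.9570645692370562/0.9607779731459899 = -0.9961350030780009
cn(u+v) = (cn u·cn v − sn u·sn v·dn u·dn v)/D = -0.08439030746243693/0.9607779731459899 = -0.08783538946683767
dn(u+v) = (dn u·dn v − m·sn u·sn v·cn u·cn v)/D = 0.8747007273933121/0.9607779731459899 = 0.9104088060316112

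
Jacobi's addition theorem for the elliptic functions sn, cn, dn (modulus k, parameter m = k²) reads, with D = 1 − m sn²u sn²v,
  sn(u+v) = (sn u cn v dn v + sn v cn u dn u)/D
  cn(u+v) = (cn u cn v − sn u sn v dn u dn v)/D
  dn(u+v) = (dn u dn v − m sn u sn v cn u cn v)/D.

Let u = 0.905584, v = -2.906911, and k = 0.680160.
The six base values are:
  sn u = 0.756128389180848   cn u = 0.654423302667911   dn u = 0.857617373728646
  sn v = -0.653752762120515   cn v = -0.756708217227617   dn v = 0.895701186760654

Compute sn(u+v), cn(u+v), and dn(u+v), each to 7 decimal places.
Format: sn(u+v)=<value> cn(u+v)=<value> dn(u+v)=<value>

m = k² = 0.4626176256
D = 1 − m·sn²u·sn²v = 0.8869578687017032
sn(u+v) = (sn u·cn v·dn v + sn v·cn u·dn u)/D = -0.8794073974264065/0.8869578687017032 = -0.9914872266860332
cn(u+v) = (cn u·cn v − sn u·sn v·dn u·dn v)/D = -0.1154854545108694/0.8869578687017032 = -0.1302039911770701
dn(u+v) = (dn u·dn v − m·sn u·sn v·cn u·cn v)/D = 0.6549240492624307/0.8869578687017032 = 0.7383936400734398

sn(u+v)=-0.9914872 cn(u+v)=-0.1302040 dn(u+v)=0.7383936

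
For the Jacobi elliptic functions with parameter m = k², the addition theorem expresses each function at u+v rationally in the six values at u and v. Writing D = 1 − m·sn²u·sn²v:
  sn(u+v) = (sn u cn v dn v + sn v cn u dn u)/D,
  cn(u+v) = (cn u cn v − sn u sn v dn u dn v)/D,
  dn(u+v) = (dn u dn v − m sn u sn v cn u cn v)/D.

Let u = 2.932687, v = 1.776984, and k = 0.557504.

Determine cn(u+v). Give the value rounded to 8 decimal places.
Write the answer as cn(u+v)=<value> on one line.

cn(u+v)=-0.36940259

sn u = 0.4806745387343023, cn u = -0.8768990750437394, dn u = 0.9634250377088184
sn v = 0.9988913331955217, cn v = -0.04707551876371795, dn v = 0.830588995223762
m = k² = 0.310810710016
D = 1 − m·sn²u·sn²v = 0.9283469466141559
cn(u+v) = (cn u·cn v − sn u·sn v·dn u·dn v)/D = -0.3429337679191849/0.9283469466141559 = -0.3694025915310267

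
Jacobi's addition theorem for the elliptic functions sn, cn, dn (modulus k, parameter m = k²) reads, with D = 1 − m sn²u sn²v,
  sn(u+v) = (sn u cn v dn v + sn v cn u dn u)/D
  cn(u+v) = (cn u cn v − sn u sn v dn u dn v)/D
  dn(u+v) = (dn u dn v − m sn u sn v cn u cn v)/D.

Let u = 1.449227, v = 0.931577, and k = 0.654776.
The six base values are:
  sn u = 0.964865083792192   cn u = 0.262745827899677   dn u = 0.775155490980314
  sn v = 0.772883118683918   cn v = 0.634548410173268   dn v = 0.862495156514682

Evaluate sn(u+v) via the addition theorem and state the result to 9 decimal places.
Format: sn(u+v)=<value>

sn(u+v)=0.900075898

m = k² = 0.428731610176
D = 1 − m·sn²u·sn²v = 0.7615779986071132
sn(u+v) = (sn u·cn v·dn v + sn v·cn u·dn u)/D = 0.6854780012037775/0.7615779986071132 = 0.9000758982763175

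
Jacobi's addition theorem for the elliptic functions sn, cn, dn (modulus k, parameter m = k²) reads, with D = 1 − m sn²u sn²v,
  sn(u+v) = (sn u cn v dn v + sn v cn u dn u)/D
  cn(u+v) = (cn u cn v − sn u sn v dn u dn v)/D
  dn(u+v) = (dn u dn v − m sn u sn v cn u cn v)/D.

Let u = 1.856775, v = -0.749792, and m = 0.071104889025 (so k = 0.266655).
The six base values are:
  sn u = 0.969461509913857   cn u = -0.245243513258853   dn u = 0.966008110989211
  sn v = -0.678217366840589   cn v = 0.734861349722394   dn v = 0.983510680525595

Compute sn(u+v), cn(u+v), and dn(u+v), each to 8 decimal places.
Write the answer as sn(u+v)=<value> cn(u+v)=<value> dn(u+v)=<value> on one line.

sn(u+v)=0.88866427 cn(u+v)=0.45855842 dn(u+v)=0.97151776

m = k² = 0.071104889025
D = 1 − m·sn²u·sn²v = 0.9692603854107706
sn(u+v) = (sn u·cn v·dn v + sn v·cn u·dn u)/D = 0.8613470690533285/0.9692603854107706 = 0.8886642660922239
cn(u+v) = (cn u·cn v − sn u·sn v·dn u·dn v)/D = 0.4444625083849885/0.9692603854107706 = 0.4585584174025912
dn(u+v) = (dn u·dn v − m·sn u·sn v·cn u·cn v)/D = 0.9416536744901641/0.9692603854107706 = 0.9715177558722708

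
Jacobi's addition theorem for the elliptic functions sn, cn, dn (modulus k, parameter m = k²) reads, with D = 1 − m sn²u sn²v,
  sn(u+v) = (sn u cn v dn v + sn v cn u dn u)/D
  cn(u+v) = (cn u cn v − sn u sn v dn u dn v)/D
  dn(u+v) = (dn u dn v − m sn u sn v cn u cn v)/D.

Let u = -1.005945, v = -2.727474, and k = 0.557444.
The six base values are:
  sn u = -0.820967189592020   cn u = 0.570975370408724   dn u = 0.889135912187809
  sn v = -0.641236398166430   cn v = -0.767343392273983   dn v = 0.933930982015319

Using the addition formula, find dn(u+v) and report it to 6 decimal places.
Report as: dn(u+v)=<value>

m = k² = 0.310743813136
D = 1 − m·sn²u·sn²v = 0.9138826962584809
dn(u+v) = (dn u·dn v − m·sn u·sn v·cn u·cn v)/D = 0.9020642466905252/0.9138826962584809 = 0.9870678702897632

dn(u+v)=0.987068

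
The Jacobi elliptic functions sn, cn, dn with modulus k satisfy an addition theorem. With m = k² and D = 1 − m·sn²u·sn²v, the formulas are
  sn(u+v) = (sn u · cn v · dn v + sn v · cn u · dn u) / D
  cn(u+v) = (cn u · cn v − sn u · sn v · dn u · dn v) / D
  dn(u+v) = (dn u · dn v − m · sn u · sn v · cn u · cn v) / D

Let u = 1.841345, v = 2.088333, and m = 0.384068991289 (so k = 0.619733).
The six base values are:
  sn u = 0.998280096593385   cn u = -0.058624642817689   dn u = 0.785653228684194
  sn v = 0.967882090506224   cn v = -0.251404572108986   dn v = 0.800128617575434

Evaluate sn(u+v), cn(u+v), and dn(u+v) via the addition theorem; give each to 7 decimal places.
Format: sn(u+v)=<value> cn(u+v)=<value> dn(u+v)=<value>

sn(u+v)=-0.3825587 cn(u+v)=-0.9239312 dn(u+v)=0.9714891

m = k² = 0.384068991289
D = 1 − m·sn²u·sn²v = 0.6414423628920564
sn(u+v) = (sn u·cn v·dn v + sn v·cn u·dn u)/D = -0.2453893565386758/0.6414423628920564 = -0.3825587001025229
cn(u+v) = (cn u·cn v − sn u·sn v·dn u·dn v)/D = -0.5926486046639098/0.6414423628920564 = -0.9239311884420116
dn(u+v) = (dn u·dn v − m·sn u·sn v·cn u·cn v)/D = 0.6231542593911511/0.6414423628920564 = 0.9714890930832037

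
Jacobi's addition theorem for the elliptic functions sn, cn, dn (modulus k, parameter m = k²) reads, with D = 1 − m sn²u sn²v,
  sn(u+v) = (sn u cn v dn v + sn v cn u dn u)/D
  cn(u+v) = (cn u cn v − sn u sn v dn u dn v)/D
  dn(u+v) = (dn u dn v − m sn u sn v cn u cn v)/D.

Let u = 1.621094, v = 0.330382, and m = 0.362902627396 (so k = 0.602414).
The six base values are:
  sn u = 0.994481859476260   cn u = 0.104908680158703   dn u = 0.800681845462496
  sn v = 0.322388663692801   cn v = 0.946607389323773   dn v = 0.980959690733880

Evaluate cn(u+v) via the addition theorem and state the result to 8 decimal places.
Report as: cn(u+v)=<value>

m = k² = 0.362902627396
D = 1 − m·sn²u·sn²v = 0.962697033722083
cn(u+v) = (cn u·cn v − sn u·sn v·dn u·dn v)/D = -0.1525112483411571/0.962697033722083 = -0.1584208146476796

cn(u+v)=-0.15842081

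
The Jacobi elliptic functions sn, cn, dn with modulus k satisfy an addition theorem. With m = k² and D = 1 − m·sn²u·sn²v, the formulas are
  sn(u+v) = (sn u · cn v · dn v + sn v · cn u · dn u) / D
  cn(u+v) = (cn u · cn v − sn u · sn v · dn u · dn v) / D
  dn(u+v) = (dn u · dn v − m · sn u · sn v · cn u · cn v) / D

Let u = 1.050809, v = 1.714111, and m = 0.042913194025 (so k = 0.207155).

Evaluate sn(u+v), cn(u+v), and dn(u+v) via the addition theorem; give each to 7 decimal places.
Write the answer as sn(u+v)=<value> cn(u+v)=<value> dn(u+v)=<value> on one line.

sn(u+v)=0.3992829 cn(u+v)=-0.9168278 dn(u+v)=0.9965734

sn u = 0.8645049819522292, cn u = 0.5026242494943671, dn u = 0.9838333268082754
sn v = 0.9924053225617562, cn v = -0.1230108765560864, dn v = 0.9786399514185134
m = k² = 0.042913194025
D = 1 − m·sn²u·sn²v = 0.9684133178172815
sn(u+v) = (sn u·cn v·dn v + sn v·cn u·dn u)/D = 0.3866709180510422/0.9684133178172815 = 0.3992829414227434
cn(u+v) = (cn u·cn v − sn u·sn v·dn u·dn v)/D = -0.8878682082716101/0.9684133178172815 = -0.9168277551911275
dn(u+v) = (dn u·dn v − m·sn u·sn v·cn u·cn v)/D = 0.9650949247186975/0.9684133178172815 = 0.9965733710621996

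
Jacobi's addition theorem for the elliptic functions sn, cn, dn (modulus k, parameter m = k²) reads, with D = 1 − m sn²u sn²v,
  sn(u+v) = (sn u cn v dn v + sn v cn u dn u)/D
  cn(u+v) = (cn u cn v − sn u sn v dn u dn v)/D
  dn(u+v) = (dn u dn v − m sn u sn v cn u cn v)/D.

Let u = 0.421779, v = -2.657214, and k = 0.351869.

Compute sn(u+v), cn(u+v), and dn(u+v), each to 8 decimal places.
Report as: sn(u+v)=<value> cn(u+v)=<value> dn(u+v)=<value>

sn(u+v)=-0.83793315 cn(u+v)=-0.54577288 dn(u+v)=0.95554580

sn u = 0.408021790292114, cn u = 0.912972189415876, dn u = 0.9896401326351034
sn v = -0.5522895046455383, cn v = -0.8336523874243904, dn v = 0.9809355071181088
m = k² = 0.123811793161
D = 1 − m·sn²u·sn²v = 0.9937127271461916
sn(u+v) = (sn u·cn v·dn v + sn v·cn u·dn u)/D = -0.8326648385572684/0.9937127271461916 = -0.837933152922947
cn(u+v) = (cn u·cn v − sn u·sn v·dn u·dn v)/D = -0.5423414521523498/0.9937127271461916 = -0.5457728751345281
dn(u+v) = (dn u·dn v − m·sn u·sn v·cn u·cn v)/D = 0.9495380259579918/0.9937127271461916 = 0.9555458031466865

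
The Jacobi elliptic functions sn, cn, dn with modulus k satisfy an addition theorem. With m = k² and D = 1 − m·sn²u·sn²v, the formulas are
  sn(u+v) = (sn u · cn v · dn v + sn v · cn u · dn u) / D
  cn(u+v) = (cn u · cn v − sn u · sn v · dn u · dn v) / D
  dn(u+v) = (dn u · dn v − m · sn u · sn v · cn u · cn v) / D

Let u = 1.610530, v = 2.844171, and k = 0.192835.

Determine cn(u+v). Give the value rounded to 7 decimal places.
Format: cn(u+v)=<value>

cn(u+v)=-0.2925817

sn u = 0.9997035104152492, cn u = -0.02434935858349872, dn u = 0.9812424316327583
sn v = 0.3212427507758881, cn v = -0.9469968822936751, dn v = 0.9980794498885087
m = k² = 0.037185337225
D = 1 − m·sn²u·sn²v = 0.9961648634576254
cn(u+v) = (cn u·cn v − sn u·sn v·dn u·dn v)/D = -0.2914595821015074/0.9961648634576254 = -0.2925816727663628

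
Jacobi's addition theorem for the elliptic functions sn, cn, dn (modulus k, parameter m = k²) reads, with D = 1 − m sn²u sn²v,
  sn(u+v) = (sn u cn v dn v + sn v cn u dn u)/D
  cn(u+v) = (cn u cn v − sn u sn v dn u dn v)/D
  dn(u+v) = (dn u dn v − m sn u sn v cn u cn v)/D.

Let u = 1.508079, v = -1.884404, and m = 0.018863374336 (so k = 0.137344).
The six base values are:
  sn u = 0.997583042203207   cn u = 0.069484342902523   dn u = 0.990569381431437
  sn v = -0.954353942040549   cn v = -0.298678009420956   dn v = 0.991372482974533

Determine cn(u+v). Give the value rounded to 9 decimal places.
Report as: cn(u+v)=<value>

cn(u+v)=0.930081331

m = k² = 0.018863374336
D = 1 − m·sn²u·sn²v = 0.9829023492056893
cn(u+v) = (cn u·cn v − sn u·sn v·dn u·dn v)/D = 0.9141791254764043/0.9829023492056893 = 0.9300813312890927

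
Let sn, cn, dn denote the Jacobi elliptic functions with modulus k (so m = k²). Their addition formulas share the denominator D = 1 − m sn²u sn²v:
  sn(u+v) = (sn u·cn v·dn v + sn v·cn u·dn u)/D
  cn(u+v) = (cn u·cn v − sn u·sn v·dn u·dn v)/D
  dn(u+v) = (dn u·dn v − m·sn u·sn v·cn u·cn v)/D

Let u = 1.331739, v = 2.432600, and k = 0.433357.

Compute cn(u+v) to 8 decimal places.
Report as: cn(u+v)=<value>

sn u = 0.9579791193083229, cn u = 0.2868379454835954, dn u = 0.9097543646075677
sn v = 0.7555870638425394, cn v = -0.6550482340666298, dn v = 0.9448723397683387
m = k² = 0.187798289449
D = 1 − m·sn²u·sn²v = 0.9016050643410348
cn(u+v) = (cn u·cn v − sn u·sn v·dn u·dn v)/D = -0.8101039127134984/0.9016050643410348 = -0.8985130460703293

cn(u+v)=-0.89851305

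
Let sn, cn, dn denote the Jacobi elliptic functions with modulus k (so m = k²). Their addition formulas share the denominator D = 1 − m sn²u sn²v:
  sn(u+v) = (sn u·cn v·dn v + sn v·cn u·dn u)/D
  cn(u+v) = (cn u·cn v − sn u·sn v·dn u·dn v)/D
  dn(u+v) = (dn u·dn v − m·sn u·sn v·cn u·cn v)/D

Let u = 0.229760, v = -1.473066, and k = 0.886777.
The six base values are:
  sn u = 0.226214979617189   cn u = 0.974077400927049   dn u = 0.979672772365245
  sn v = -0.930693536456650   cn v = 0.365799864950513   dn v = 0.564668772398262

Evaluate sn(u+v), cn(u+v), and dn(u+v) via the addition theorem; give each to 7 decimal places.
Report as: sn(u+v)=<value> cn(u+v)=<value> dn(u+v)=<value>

m = k² = 0.786373447729
D = 1 − m·sn²u·sn²v = 0.9651434053293512
sn(u+v) = (sn u·cn v·dn v + sn v·cn u·dn u)/D = -0.8414135290848845/0.9651434053293512 = -0.8718015627923765
cn(u+v) = (cn u·cn v − sn u·sn v·dn u·dn v)/D = 0.472784375718632/0.9651434053293512 = 0.4898591992733932
dn(u+v) = (dn u·dn v − m·sn u·sn v·cn u·cn v)/D = 0.6121827285910604/0.9651434053293512 = 0.634291987295044

sn(u+v)=-0.8718016 cn(u+v)=0.4898592 dn(u+v)=0.6342920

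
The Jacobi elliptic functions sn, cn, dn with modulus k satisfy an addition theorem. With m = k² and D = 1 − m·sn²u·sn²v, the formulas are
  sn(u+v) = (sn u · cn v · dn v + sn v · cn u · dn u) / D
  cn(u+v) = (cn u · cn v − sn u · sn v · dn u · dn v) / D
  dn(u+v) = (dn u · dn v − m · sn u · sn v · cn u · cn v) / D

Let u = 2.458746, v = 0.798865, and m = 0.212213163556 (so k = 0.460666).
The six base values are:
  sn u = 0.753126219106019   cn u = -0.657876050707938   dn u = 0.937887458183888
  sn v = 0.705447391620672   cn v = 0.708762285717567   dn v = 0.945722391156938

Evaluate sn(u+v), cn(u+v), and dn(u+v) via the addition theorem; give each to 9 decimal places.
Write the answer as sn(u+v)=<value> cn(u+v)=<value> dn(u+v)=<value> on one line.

sn(u+v)=0.073975274 cn(u+v)=-0.997260076 dn(u+v)=0.999419180

m = k² = 0.212213163556
D = 1 − m·sn²u·sn²v = 0.940098579939176
sn(u+v) = (sn u·cn v·dn v + sn v·cn u·dn u)/D = 0.06954405035990871/0.940098579939176 = 0.07397527434240799
cn(u+v) = (cn u·cn v − sn u·sn v·dn u·dn v)/D = -0.9375227810902484/0.940098579939176 = -0.9972600758006737
dn(u+v) = (dn u·dn v − m·sn u·sn v·cn u·cn v)/D = 0.9395525517912221/0.940098579939176 = 0.9994191799034637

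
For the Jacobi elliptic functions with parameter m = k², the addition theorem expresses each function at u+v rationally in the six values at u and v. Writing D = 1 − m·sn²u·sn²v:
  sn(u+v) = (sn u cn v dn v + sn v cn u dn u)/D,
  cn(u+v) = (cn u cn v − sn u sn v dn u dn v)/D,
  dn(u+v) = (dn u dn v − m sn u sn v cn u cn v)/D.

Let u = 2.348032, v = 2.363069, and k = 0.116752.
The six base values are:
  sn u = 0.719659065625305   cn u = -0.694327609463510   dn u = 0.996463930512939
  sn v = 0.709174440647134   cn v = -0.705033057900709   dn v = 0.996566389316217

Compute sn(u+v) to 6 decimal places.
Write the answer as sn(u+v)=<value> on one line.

sn(u+v)=-0.999849

m = k² = 0.013631029504
D = 1 − m·sn²u·sn²v = 0.9964495090608564
sn(u+v) = (sn u·cn v·dn v + sn v·cn u·dn u)/D = -0.9962995101063107/0.9964495090608564 = -0.9998494665779031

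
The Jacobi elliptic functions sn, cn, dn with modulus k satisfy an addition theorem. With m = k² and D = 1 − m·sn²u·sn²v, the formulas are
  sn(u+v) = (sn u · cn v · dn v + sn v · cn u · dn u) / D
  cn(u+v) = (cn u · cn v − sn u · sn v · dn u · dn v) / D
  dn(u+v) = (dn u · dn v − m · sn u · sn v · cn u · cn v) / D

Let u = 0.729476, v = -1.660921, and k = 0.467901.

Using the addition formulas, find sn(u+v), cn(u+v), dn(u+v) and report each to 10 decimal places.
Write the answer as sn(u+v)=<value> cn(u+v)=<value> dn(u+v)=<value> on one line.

sn u = 0.6569667648050816, cn u = 0.7539195381083744, dn u = 0.951581874688362
sn v = -0.9999726056676459, cn v = 0.007401885858267005, dn v = 0.8837876718934262
m = k² = 0.218931345801
D = 1 − m·sn²u·sn²v = 0.9055132412514924
sn(u+v) = (sn u·cn v·dn v + sn v·cn u·dn u)/D = -0.7130988377909617/0.9055132412514924 = -0.7875079074552257
cn(u+v) = (cn u·cn v − sn u·sn v·dn u·dn v)/D = 0.5580719287179414/0.9055132412514924 = 0.6163045478458614
dn(u+v) = (dn u·dn v − m·sn u·sn v·cn u·cn v)/D = 0.8417989438320598/0.9055132412514924 = 0.9296373652897949

sn(u+v)=-0.7875079075 cn(u+v)=0.6163045478 dn(u+v)=0.9296373653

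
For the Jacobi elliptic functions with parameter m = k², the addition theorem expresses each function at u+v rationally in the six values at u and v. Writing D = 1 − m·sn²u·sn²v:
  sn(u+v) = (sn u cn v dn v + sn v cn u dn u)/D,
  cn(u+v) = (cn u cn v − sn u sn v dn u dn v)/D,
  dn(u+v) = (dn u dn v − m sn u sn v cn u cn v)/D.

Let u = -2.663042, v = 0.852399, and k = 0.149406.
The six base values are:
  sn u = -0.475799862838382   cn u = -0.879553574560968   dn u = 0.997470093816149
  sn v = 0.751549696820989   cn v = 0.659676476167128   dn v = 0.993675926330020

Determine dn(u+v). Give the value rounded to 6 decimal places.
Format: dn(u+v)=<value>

dn(u+v)=0.989355

m = k² = 0.022322152836
D = 1 − m·sn²u·sn²v = 0.9971456967616923
dn(u+v) = (dn u·dn v − m·sn u·sn v·cn u·cn v)/D = 0.9865306290784115/0.9971456967616923 = 0.9893545469656499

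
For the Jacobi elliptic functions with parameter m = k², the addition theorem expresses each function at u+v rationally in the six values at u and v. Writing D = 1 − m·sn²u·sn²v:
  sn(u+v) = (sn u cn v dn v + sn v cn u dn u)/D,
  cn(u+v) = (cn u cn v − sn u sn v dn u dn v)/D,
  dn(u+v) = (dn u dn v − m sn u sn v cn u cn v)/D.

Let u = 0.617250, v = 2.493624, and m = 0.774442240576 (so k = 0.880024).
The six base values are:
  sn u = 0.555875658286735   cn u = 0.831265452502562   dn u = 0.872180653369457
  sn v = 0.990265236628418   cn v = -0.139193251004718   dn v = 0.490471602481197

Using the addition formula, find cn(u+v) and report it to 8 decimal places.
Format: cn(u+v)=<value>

cn(u+v)=-0.45886294

m = k² = 0.774442240576
D = 1 − m·sn²u·sn²v = 0.7653354900393625
cn(u+v) = (cn u·cn v − sn u·sn v·dn u·dn v)/D = -0.3511840896888257/0.7653354900393625 = -0.4588629356137185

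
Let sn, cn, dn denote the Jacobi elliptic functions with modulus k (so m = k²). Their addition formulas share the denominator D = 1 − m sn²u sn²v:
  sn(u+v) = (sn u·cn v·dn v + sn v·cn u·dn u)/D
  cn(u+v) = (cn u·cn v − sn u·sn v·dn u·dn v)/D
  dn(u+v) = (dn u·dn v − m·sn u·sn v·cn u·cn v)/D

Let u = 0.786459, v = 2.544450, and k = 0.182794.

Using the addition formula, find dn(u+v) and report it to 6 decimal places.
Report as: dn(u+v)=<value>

dn(u+v)=0.999562

sn u = 0.7061651361217518, cn u = 0.7080471739412196, dn u = 0.9916338254014218
sn v = 0.5831820156765688, cn v = -0.8123415147531328, dn v = 0.9943017533083348
m = k² = 0.033413646436
D = 1 − m·sn²u·sn²v = 0.9943331115642916
dn(u+v) = (dn u·dn v − m·sn u·sn v·cn u·cn v)/D = 0.9938979631187144/0.9943331115642916 = 0.9995623715628934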